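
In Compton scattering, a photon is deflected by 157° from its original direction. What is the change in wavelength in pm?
4.6597 pm

Using the Compton scattering formula:
Δλ = λ_C(1 - cos θ)

where λ_C = h/(m_e·c) ≈ 2.4263 pm is the Compton wavelength of an electron.

For θ = 157°:
cos(157°) = -0.9205
1 - cos(157°) = 1.9205

Δλ = 2.4263 × 1.9205
Δλ = 4.6597 pm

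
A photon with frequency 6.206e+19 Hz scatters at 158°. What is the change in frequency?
3.052e+19 Hz (decrease)

Convert frequency to wavelength (c = 299792458 m/s):
λ₀ = c/f₀ = 299792458/6.206e+19 = 4.8306874e-12 m = 4.8307 pm

Calculate Compton shift:
Δλ = λ_C(1 - cos(158°)) = 4.6759 pm

Final wavelength:
λ' = λ₀ + Δλ = 4.8307 + 4.6759 = 9.5066 pm

Final frequency:
f' = c/λ' = 299792458/9.5066333e-12 = 3.1535082e+19 Hz

Frequency shift (decrease):
Δf = f₀ - f' = 6.206e+19 - 3.1535082e+19 = 3.052e+19 Hz

(Intermediate values are shown rounded; full precision is carried through to the final answer.)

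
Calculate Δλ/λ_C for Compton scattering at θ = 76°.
0.7581 λ_C

The Compton shift formula is:
Δλ = λ_C(1 - cos θ)

Dividing both sides by λ_C:
Δλ/λ_C = 1 - cos θ

For θ = 76°:
Δλ/λ_C = 1 - cos(76°)
Δλ/λ_C = 1 - 0.2419
Δλ/λ_C = 0.7581

This means the shift is 0.7581 × λ_C = 1.8393 pm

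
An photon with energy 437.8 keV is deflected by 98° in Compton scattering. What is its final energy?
221.5598 keV

First convert energy to wavelength:
λ = hc/E, with hc ≈ 1239.842 keV·pm (i.e. 1239.842 eV·nm)

For E = 437.8 keV = 437800 eV:
λ = 1239.842 keV·pm / 437.8 keV
λ = 2.8320 pm

Calculate the Compton shift:
Δλ = λ_C(1 - cos(98°)) = 2.4263 × 1.1392
Δλ = 2.7640 pm

Final wavelength:
λ' = 2.8320 + 2.7640 = 5.5960 pm

Final energy:
E' = hc/λ' = 1239.842 / 5.5960 = 221.5598 keV

(Intermediate values are shown rounded; full precision is carried through to the final answer.)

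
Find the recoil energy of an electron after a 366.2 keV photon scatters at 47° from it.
67.9651 keV

By energy conservation: K_e = E_initial - E_final

First find the scattered photon energy:
Initial wavelength: λ = hc/E = 3.3857 pm
Compton shift: Δλ = λ_C(1 - cos(47°)) = 0.7716 pm
Final wavelength: λ' = 3.3857 + 0.7716 = 4.1573 pm
Final photon energy: E' = hc/λ' = 298.2349 keV

Electron kinetic energy:
K_e = E - E' = 366.2000 - 298.2349 = 67.9651 keV

(Intermediate values are shown rounded; full precision is carried through to the final answer.)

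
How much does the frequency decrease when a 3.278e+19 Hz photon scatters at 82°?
6.094e+18 Hz (decrease)

Convert frequency to wavelength (c = 299792458 m/s):
λ₀ = c/f₀ = 299792458/3.278e+19 = 9.1455905e-12 m = 9.1456 pm

Calculate Compton shift:
Δλ = λ_C(1 - cos(82°)) = 2.0886 pm

Final wavelength:
λ' = λ₀ + Δλ = 9.1456 + 2.0886 = 11.2342 pm

Final frequency:
f' = c/λ' = 299792458/1.1234224e-11 = 2.6685641e+19 Hz

Frequency shift (decrease):
Δf = f₀ - f' = 3.278e+19 - 2.6685641e+19 = 6.094e+18 Hz

(Intermediate values are shown rounded; full precision is carried through to the final answer.)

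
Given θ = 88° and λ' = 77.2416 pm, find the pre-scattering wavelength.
74.9000 pm

From λ' = λ + Δλ, we have λ = λ' - Δλ

First calculate the Compton shift:
Δλ = λ_C(1 - cos θ)
Δλ = 2.4263 × (1 - cos(88°))
Δλ = 2.4263 × 0.9651
Δλ = 2.3416 pm

Initial wavelength:
λ = λ' - Δλ
λ = 77.2416 - 2.3416
λ = 74.9000 pm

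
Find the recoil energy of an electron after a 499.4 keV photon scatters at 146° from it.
320.2444 keV

By energy conservation: K_e = E_initial - E_final

First find the scattered photon energy:
Initial wavelength: λ = hc/E = 2.4827 pm
Compton shift: Δλ = λ_C(1 - cos(146°)) = 4.4378 pm
Final wavelength: λ' = 2.4827 + 4.4378 = 6.9205 pm
Final photon energy: E' = hc/λ' = 179.1556 keV

Electron kinetic energy:
K_e = E - E' = 499.4000 - 179.1556 = 320.2444 keV

(Intermediate values are shown rounded; full precision is carried through to the final answer.)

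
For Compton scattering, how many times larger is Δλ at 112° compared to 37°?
112° produces the larger shift by a factor of 6.826

Calculate both shifts using Δλ = λ_C(1 - cos θ):

For θ₁ = 37°:
Δλ₁ = 2.4263 × (1 - cos(37°))
Δλ₁ = 2.4263 × 0.2014
Δλ₁ = 0.4886 pm

For θ₂ = 112°:
Δλ₂ = 2.4263 × (1 - cos(112°))
Δλ₂ = 2.4263 × 1.3746
Δλ₂ = 3.3352 pm

The 112° angle produces the larger shift.
Ratio: 3.3352/0.4886 = 6.826

(Intermediate values are shown rounded; full precision is carried through to the final answer.)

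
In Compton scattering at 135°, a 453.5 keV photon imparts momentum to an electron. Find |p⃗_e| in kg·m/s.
3.1789e-22 kg·m/s

The electron is initially at rest, so by conservation of momentum:
p⃗_e = p⃗₀ − p⃗'  (incident photon momentum minus scattered photon momentum)

Photon momentum magnitudes (p = h/λ = E/c):
λ₀ = hc/E₀ = 2.7339 pm → p₀ = h/λ₀ = 2.4236e-22 kg·m/s
Δλ = λ_C(1 − cos 135°) = 4.1420 pm
λ' = 6.8759 pm → p' = h/λ' = 9.6366e-23 kg·m/s

The scattered photon makes angle θ = 135° with the incident direction, so by the law of cosines:
|p⃗_e|² = p₀² + p'² − 2p₀p'cos θ
|p⃗_e|² = (2.4236e-22)² + (9.6366e-23)² − 2·2.4236e-22·9.6366e-23·cos(135°)
|p⃗_e| = 3.1789e-22 kg·m/s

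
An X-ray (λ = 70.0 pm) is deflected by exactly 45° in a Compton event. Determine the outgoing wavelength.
70.7106 pm

Using the Compton formula: λ' = λ + λ_C(1 − cos θ)

For θ = 45°, cos θ = √2/2 (exact) ≈ 0.7071, so:
1 − cos 45° = 1 − (√2/2) ≈ 0.2929

Δλ = λ_C × 0.2929 = 2.4263 × 0.2929 = 0.7106 pm

λ' = 70.0 + 0.7106 = 70.7106 pm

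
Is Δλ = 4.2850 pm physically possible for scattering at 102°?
No, inconsistent

Calculate the expected shift for θ = 102°:

Δλ_expected = λ_C(1 - cos(102°))
Δλ_expected = 2.4263 × (1 - cos(102°))
Δλ_expected = 2.4263 × 1.2079
Δλ_expected = 2.9308 pm

Given shift: 4.2850 pm
Expected shift: 2.9308 pm
Difference: 1.3542 pm

The values do not match. The given shift corresponds to θ ≈ 140.0°, not 102°.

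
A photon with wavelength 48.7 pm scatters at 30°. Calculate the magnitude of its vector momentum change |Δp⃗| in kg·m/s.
7.0201e-24 kg·m/s

Photon momentum magnitude is p = h/λ.

Initial momentum:
p₀ = h/λ = 6.6261e-34/4.8700e-11 = 1.3606e-23 kg·m/s

After scattering:
λ' = λ + Δλ = 48.7 + 0.3251 = 49.0251 pm
p' = h/λ' = 6.6261e-34/4.9025e-11 = 1.3516e-23 kg·m/s

Momentum is a vector; the scattered photon's direction makes angle θ = 30° with the incident direction. The magnitude of the vector change Δp⃗ = p⃗₀ − p⃗' is found from the law of cosines:
|Δp⃗|² = p₀² + p'² − 2p₀p'cos θ
|Δp⃗|² = (1.3606e-23)² + (1.3516e-23)² − 2·1.3606e-23·1.3516e-23·cos(30°)
|Δp⃗| = 7.0201e-24 kg·m/s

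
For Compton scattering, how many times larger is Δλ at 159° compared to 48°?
159° produces the larger shift by a factor of 5.844

Calculate both shifts using Δλ = λ_C(1 - cos θ):

For θ₁ = 48°:
Δλ₁ = 2.4263 × (1 - cos(48°))
Δλ₁ = 2.4263 × 0.3309
Δλ₁ = 0.8028 pm

For θ₂ = 159°:
Δλ₂ = 2.4263 × (1 - cos(159°))
Δλ₂ = 2.4263 × 1.9336
Δλ₂ = 4.6915 pm

The 159° angle produces the larger shift.
Ratio: 4.6915/0.8028 = 5.844

(Intermediate values are shown rounded; full precision is carried through to the final answer.)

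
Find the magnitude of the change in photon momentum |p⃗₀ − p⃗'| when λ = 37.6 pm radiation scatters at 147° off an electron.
3.2006e-23 kg·m/s

Photon momentum magnitude is p = h/λ.

Initial momentum:
p₀ = h/λ = 6.6261e-34/3.7600e-11 = 1.7623e-23 kg·m/s

After scattering:
λ' = λ + Δλ = 37.6 + 4.4612 = 42.0612 pm
p' = h/λ' = 6.6261e-34/4.2061e-11 = 1.5753e-23 kg·m/s

Momentum is a vector; the scattered photon's direction makes angle θ = 147° with the incident direction. The magnitude of the vector change Δp⃗ = p⃗₀ − p⃗' is found from the law of cosines:
|Δp⃗|² = p₀² + p'² − 2p₀p'cos θ
|Δp⃗|² = (1.7623e-23)² + (1.5753e-23)² − 2·1.7623e-23·1.5753e-23·cos(147°)
|Δp⃗| = 3.2006e-23 kg·m/s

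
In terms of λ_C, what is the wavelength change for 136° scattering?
1.7193 λ_C

The Compton shift formula is:
Δλ = λ_C(1 - cos θ)

Dividing both sides by λ_C:
Δλ/λ_C = 1 - cos θ

For θ = 136°:
Δλ/λ_C = 1 - cos(136°)
Δλ/λ_C = 1 - -0.7193
Δλ/λ_C = 1.7193

This means the shift is 1.7193 × λ_C = 4.1717 pm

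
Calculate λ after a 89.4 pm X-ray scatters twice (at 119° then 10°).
93.0395 pm

Apply Compton shift twice:

First scattering at θ₁ = 119°:
Δλ₁ = λ_C(1 - cos(119°))
Δλ₁ = 2.4263 × 1.4848
Δλ₁ = 3.6026 pm

After first scattering:
λ₁ = 89.4 + 3.6026 = 93.0026 pm

Second scattering at θ₂ = 10°:
Δλ₂ = λ_C(1 - cos(10°))
Δλ₂ = 2.4263 × 0.0152
Δλ₂ = 0.0369 pm

Final wavelength:
λ₂ = 93.0026 + 0.0369 = 93.0395 pm

Total shift: Δλ_total = 3.6026 + 0.0369 = 3.6395 pm

(Intermediate values are shown rounded; full precision is carried through to the final answer.)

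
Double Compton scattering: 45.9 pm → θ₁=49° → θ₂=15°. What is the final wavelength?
46.8172 pm

Apply Compton shift twice:

First scattering at θ₁ = 49°:
Δλ₁ = λ_C(1 - cos(49°))
Δλ₁ = 2.4263 × 0.3439
Δλ₁ = 0.8345 pm

After first scattering:
λ₁ = 45.9 + 0.8345 = 46.7345 pm

Second scattering at θ₂ = 15°:
Δλ₂ = λ_C(1 - cos(15°))
Δλ₂ = 2.4263 × 0.0341
Δλ₂ = 0.0827 pm

Final wavelength:
λ₂ = 46.7345 + 0.0827 = 46.8172 pm

Total shift: Δλ_total = 0.8345 + 0.0827 = 0.9172 pm

(Intermediate values are shown rounded; full precision is carried through to the final answer.)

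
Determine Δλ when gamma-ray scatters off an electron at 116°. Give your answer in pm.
3.4899 pm

Using the Compton scattering formula:
Δλ = λ_C(1 - cos θ)

where λ_C = h/(m_e·c) ≈ 2.4263 pm is the Compton wavelength of an electron.

For θ = 116°:
cos(116°) = -0.4384
1 - cos(116°) = 1.4384

Δλ = 2.4263 × 1.4384
Δλ = 3.4899 pm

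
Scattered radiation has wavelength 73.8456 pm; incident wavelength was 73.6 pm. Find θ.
26.00°

First find the wavelength shift:
Δλ = λ' - λ = 73.8456 - 73.6 = 0.2456 pm

Using Δλ = λ_C(1 - cos θ), with λ_C = h/(m_e·c) ≈ 2.42631024 pm:
cos θ = 1 - Δλ/λ_C
cos θ = 1 - 0.2456/2.42631024
cos θ = 0.898776

θ = arccos(0.898776)
θ = 26.00°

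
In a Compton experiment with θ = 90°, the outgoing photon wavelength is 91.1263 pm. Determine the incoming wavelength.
88.7000 pm

From λ' = λ + Δλ, we have λ = λ' - Δλ

First calculate the Compton shift:
Δλ = λ_C(1 - cos θ)
Δλ = 2.4263 × (1 - cos(90°))
Δλ = 2.4263 × 1.0000
Δλ = 2.4263 pm

Initial wavelength:
λ = λ' - Δλ
λ = 91.1263 - 2.4263
λ = 88.7000 pm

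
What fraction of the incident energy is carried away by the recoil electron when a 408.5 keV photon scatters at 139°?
0.5838 (or 58.38%)

Calculate initial and final photon energies:

Initial: E₀ = 408.5 keV → λ₀ = 3.0351 pm
Compton shift: Δλ = 4.2575 pm
Final wavelength: λ' = 7.2926 pm
Final energy: E' = 170.0142 keV

Fractional energy loss:
(E₀ - E')/E₀ = (408.5000 - 170.0142)/408.5000
= 238.4858/408.5000
= 0.5838
= 58.38%

(Intermediate values are shown rounded; full precision is carried through to the final answer.)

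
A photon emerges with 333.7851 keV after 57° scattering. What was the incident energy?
475.0999 keV

Convert final energy to wavelength (hc ≈ 1239.842 keV·pm):
λ' = hc/E' = 1239.842 / 333.7851 = 3.7145 pm

Calculate the Compton shift:
Δλ = λ_C(1 - cos(57°))
Δλ = 2.4263 × (1 - cos(57°))
Δλ = 1.1048 pm

Initial wavelength:
λ = λ' - Δλ = 3.7145 - 1.1048 = 2.6096 pm

Initial energy:
E = hc/λ = 1239.842 / 2.6096 = 475.0999 keV

(Intermediate values are shown rounded; full precision is carried through to the final answer.)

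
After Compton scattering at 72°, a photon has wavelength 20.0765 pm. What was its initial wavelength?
18.4000 pm

From λ' = λ + Δλ, we have λ = λ' - Δλ

First calculate the Compton shift:
Δλ = λ_C(1 - cos θ)
Δλ = 2.4263 × (1 - cos(72°))
Δλ = 2.4263 × 0.6910
Δλ = 1.6765 pm

Initial wavelength:
λ = λ' - Δλ
λ = 20.0765 - 1.6765
λ = 18.4000 pm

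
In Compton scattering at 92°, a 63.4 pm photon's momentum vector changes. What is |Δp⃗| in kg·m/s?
1.4752e-23 kg·m/s

Photon momentum magnitude is p = h/λ.

Initial momentum:
p₀ = h/λ = 6.6261e-34/6.3400e-11 = 1.0451e-23 kg·m/s

After scattering:
λ' = λ + Δλ = 63.4 + 2.5110 = 65.9110 pm
p' = h/λ' = 6.6261e-34/6.5911e-11 = 1.0053e-23 kg·m/s

Momentum is a vector; the scattered photon's direction makes angle θ = 92° with the incident direction. The magnitude of the vector change Δp⃗ = p⃗₀ − p⃗' is found from the law of cosines:
|Δp⃗|² = p₀² + p'² − 2p₀p'cos θ
|Δp⃗|² = (1.0451e-23)² + (1.0053e-23)² − 2·1.0451e-23·1.0053e-23·cos(92°)
|Δp⃗| = 1.4752e-23 kg·m/s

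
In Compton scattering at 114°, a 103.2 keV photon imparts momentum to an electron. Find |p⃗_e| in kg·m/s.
8.2545e-23 kg·m/s

The electron is initially at rest, so by conservation of momentum:
p⃗_e = p⃗₀ − p⃗'  (incident photon momentum minus scattered photon momentum)

Photon momentum magnitudes (p = h/λ = E/c):
λ₀ = hc/E₀ = 12.0140 pm → p₀ = h/λ₀ = 5.5153e-23 kg·m/s
Δλ = λ_C(1 − cos 114°) = 3.4132 pm
λ' = 15.4272 pm → p' = h/λ' = 4.2951e-23 kg·m/s

The scattered photon makes angle θ = 114° with the incident direction, so by the law of cosines:
|p⃗_e|² = p₀² + p'² − 2p₀p'cos θ
|p⃗_e|² = (5.5153e-23)² + (4.2951e-23)² − 2·5.5153e-23·4.2951e-23·cos(114°)
|p⃗_e| = 8.2545e-23 kg·m/s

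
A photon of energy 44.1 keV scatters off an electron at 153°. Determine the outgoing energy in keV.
37.9128 keV

First convert energy to wavelength:
λ = hc/E, with hc ≈ 1239.842 keV·pm (i.e. 1239.842 eV·nm)

For E = 44.1 keV = 44100 eV:
λ = 1239.842 keV·pm / 44.1 keV
λ = 28.1143 pm

Calculate the Compton shift:
Δλ = λ_C(1 - cos(153°)) = 2.4263 × 1.8910
Δλ = 4.5882 pm

Final wavelength:
λ' = 28.1143 + 4.5882 = 32.7025 pm

Final energy:
E' = hc/λ' = 1239.842 / 32.7025 = 37.9128 keV

(Intermediate values are shown rounded; full precision is carried through to the final answer.)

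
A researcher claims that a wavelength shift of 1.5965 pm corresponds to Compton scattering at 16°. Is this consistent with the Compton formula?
No, inconsistent

Calculate the expected shift for θ = 16°:

Δλ_expected = λ_C(1 - cos(16°))
Δλ_expected = 2.4263 × (1 - cos(16°))
Δλ_expected = 2.4263 × 0.0387
Δλ_expected = 0.0940 pm

Given shift: 1.5965 pm
Expected shift: 0.0940 pm
Difference: 1.5025 pm

The values do not match. The given shift corresponds to θ ≈ 70.0°, not 16°.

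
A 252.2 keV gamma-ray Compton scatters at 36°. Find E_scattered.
230.4757 keV

First convert energy to wavelength:
λ = hc/E, with hc ≈ 1239.842 keV·pm (i.e. 1239.842 eV·nm)

For E = 252.2 keV = 252200 eV:
λ = 1239.842 keV·pm / 252.2 keV
λ = 4.9161 pm

Calculate the Compton shift:
Δλ = λ_C(1 - cos(36°)) = 2.4263 × 0.1910
Δλ = 0.4634 pm

Final wavelength:
λ' = 4.9161 + 0.4634 = 5.3795 pm

Final energy:
E' = hc/λ' = 1239.842 / 5.3795 = 230.4757 keV

(Intermediate values are shown rounded; full precision is carried through to the final answer.)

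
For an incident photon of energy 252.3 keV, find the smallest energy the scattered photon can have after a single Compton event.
126.9448 keV (at θ = 180°)

The scattered photon has minimum energy when its wavelength is maximum, i.e., when the Compton shift Δλ = λ_C(1 − cos θ) is maximum. This occurs at θ = 180° (backscattering), giving Δλ_max = 2λ_C = 4.8526 pm.

Initial wavelength: λ₀ = hc/E₀ = 4.9142 pm
Maximum final wavelength: λ'_max = λ₀ + 2λ_C = 4.9142 + 4.8526 = 9.7668 pm
Minimum final energy: E'_min = hc/λ'_max = 126.9448 keV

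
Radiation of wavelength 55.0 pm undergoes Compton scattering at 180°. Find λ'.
59.8526 pm

Using the Compton formula: λ' = λ + λ_C(1 − cos θ)

For θ = 180°, cos θ = -1 (exact) = -1.0000, so:
1 − cos 180° = 1 − (-1) = 2.0000

Δλ = λ_C × 2.0000 = 2.4263 × 2.0000 = 4.8526 pm

λ' = 55.0 + 4.8526 = 59.8526 pm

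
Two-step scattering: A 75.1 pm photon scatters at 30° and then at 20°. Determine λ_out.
75.5714 pm

Apply Compton shift twice:

First scattering at θ₁ = 30°:
Δλ₁ = λ_C(1 - cos(30°))
Δλ₁ = 2.4263 × 0.1340
Δλ₁ = 0.3251 pm

After first scattering:
λ₁ = 75.1 + 0.3251 = 75.4251 pm

Second scattering at θ₂ = 20°:
Δλ₂ = λ_C(1 - cos(20°))
Δλ₂ = 2.4263 × 0.0603
Δλ₂ = 0.1463 pm

Final wavelength:
λ₂ = 75.4251 + 0.1463 = 75.5714 pm

Total shift: Δλ_total = 0.3251 + 0.1463 = 0.4714 pm

(Intermediate values are shown rounded; full precision is carried through to the final answer.)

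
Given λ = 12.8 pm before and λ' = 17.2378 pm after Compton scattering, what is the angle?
146.00°

First find the wavelength shift:
Δλ = λ' - λ = 17.2378 - 12.8 = 4.4378 pm

Using Δλ = λ_C(1 - cos θ), with λ_C = h/(m_e·c) ≈ 2.42631024 pm:
cos θ = 1 - Δλ/λ_C
cos θ = 1 - 4.4378/2.42631024
cos θ = -0.829032

θ = arccos(-0.829032)
θ = 146.00°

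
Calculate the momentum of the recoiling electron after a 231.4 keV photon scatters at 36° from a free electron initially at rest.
7.3983e-23 kg·m/s

The electron is initially at rest, so by conservation of momentum:
p⃗_e = p⃗₀ − p⃗'  (incident photon momentum minus scattered photon momentum)

Photon momentum magnitudes (p = h/λ = E/c):
λ₀ = hc/E₀ = 5.3580 pm → p₀ = h/λ₀ = 1.2367e-22 kg·m/s
Δλ = λ_C(1 − cos 36°) = 0.4634 pm
λ' = 5.8214 pm → p' = h/λ' = 1.1382e-22 kg·m/s

The scattered photon makes angle θ = 36° with the incident direction, so by the law of cosines:
|p⃗_e|² = p₀² + p'² − 2p₀p'cos θ
|p⃗_e|² = (1.2367e-22)² + (1.1382e-22)² − 2·1.2367e-22·1.1382e-22·cos(36°)
|p⃗_e| = 7.3983e-23 kg·m/s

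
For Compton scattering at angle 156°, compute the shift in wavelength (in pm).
4.6429 pm

Using the Compton scattering formula:
Δλ = λ_C(1 - cos θ)

where λ_C = h/(m_e·c) ≈ 2.4263 pm is the Compton wavelength of an electron.

For θ = 156°:
cos(156°) = -0.9135
1 - cos(156°) = 1.9135

Δλ = 2.4263 × 1.9135
Δλ = 4.6429 pm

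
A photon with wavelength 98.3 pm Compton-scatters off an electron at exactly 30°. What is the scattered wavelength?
98.6251 pm

Using the Compton formula: λ' = λ + λ_C(1 − cos θ)

For θ = 30°, cos θ = √3/2 (exact) ≈ 0.8660, so:
1 − cos 30° = 1 − (√3/2) ≈ 0.1340

Δλ = λ_C × 0.1340 = 2.4263 × 0.1340 = 0.3251 pm

λ' = 98.3 + 0.3251 = 98.6251 pm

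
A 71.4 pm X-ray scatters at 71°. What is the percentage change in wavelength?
2.2918%

Calculate the Compton shift:
Δλ = λ_C(1 - cos(71°))
Δλ = 2.4263 × (1 - cos(71°))
Δλ = 2.4263 × 0.6744
Δλ = 1.6364 pm

Percentage change:
(Δλ/λ₀) × 100 = (1.6364/71.4) × 100
= 2.2918%

(Intermediate values are shown rounded; full precision is carried through to the final answer.)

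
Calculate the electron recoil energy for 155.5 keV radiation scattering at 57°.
18.9251 keV

By energy conservation: K_e = E_initial - E_final

First find the scattered photon energy:
Initial wavelength: λ = hc/E = 7.9733 pm
Compton shift: Δλ = λ_C(1 - cos(57°)) = 1.1048 pm
Final wavelength: λ' = 7.9733 + 1.1048 = 9.0781 pm
Final photon energy: E' = hc/λ' = 136.5749 keV

Electron kinetic energy:
K_e = E - E' = 155.5000 - 136.5749 = 18.9251 keV

(Intermediate values are shown rounded; full precision is carried through to the final answer.)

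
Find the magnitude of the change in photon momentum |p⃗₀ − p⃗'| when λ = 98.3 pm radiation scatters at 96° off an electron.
9.8864e-24 kg·m/s

Photon momentum magnitude is p = h/λ.

Initial momentum:
p₀ = h/λ = 6.6261e-34/9.8300e-11 = 6.7407e-24 kg·m/s

After scattering:
λ' = λ + Δλ = 98.3 + 2.6799 = 100.9799 pm
p' = h/λ' = 6.6261e-34/1.0098e-10 = 6.5618e-24 kg·m/s

Momentum is a vector; the scattered photon's direction makes angle θ = 96° with the incident direction. The magnitude of the vector change Δp⃗ = p⃗₀ − p⃗' is found from the law of cosines:
|Δp⃗|² = p₀² + p'² − 2p₀p'cos θ
|Δp⃗|² = (6.7407e-24)² + (6.5618e-24)² − 2·6.7407e-24·6.5618e-24·cos(96°)
|Δp⃗| = 9.8864e-24 kg·m/s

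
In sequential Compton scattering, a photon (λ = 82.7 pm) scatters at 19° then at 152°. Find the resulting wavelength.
87.4008 pm

Apply Compton shift twice:

First scattering at θ₁ = 19°:
Δλ₁ = λ_C(1 - cos(19°))
Δλ₁ = 2.4263 × 0.0545
Δλ₁ = 0.1322 pm

After first scattering:
λ₁ = 82.7 + 0.1322 = 82.8322 pm

Second scattering at θ₂ = 152°:
Δλ₂ = λ_C(1 - cos(152°))
Δλ₂ = 2.4263 × 1.8829
Δλ₂ = 4.5686 pm

Final wavelength:
λ₂ = 82.8322 + 4.5686 = 87.4008 pm

Total shift: Δλ_total = 0.1322 + 4.5686 = 4.7008 pm

(Intermediate values are shown rounded; full precision is carried through to the final answer.)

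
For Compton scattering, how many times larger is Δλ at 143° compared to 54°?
143° produces the larger shift by a factor of 4.363

Calculate both shifts using Δλ = λ_C(1 - cos θ):

For θ₁ = 54°:
Δλ₁ = 2.4263 × (1 - cos(54°))
Δλ₁ = 2.4263 × 0.4122
Δλ₁ = 1.0002 pm

For θ₂ = 143°:
Δλ₂ = 2.4263 × (1 - cos(143°))
Δλ₂ = 2.4263 × 1.7986
Δλ₂ = 4.3640 pm

The 143° angle produces the larger shift.
Ratio: 4.3640/1.0002 = 4.363

(Intermediate values are shown rounded; full precision is carried through to the final answer.)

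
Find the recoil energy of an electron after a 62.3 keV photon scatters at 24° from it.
0.6498 keV

By energy conservation: K_e = E_initial - E_final

First find the scattered photon energy:
Initial wavelength: λ = hc/E = 19.9012 pm
Compton shift: Δλ = λ_C(1 - cos(24°)) = 0.2098 pm
Final wavelength: λ' = 19.9012 + 0.2098 = 20.1109 pm
Final photon energy: E' = hc/λ' = 61.6502 keV

Electron kinetic energy:
K_e = E - E' = 62.3000 - 61.6502 = 0.6498 keV

(Intermediate values are shown rounded; full precision is carried through to the final answer.)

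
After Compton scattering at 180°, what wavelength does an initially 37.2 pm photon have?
42.0526 pm

Using the Compton formula: λ' = λ + λ_C(1 − cos θ)

For θ = 180°, cos θ = -1 (exact) = -1.0000, so:
1 − cos 180° = 1 − (-1) = 2.0000

Δλ = λ_C × 2.0000 = 2.4263 × 2.0000 = 4.8526 pm

λ' = 37.2 + 4.8526 = 42.0526 pm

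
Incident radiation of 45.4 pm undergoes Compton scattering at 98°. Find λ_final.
48.1640 pm

Using the Compton scattering formula:
λ' = λ + Δλ = λ + λ_C(1 - cos θ)

Given:
- Initial wavelength λ = 45.4 pm
- Scattering angle θ = 98°
- Compton wavelength λ_C ≈ 2.4263 pm

Calculate the shift:
Δλ = 2.4263 × (1 - cos(98°))
Δλ = 2.4263 × 1.1392
Δλ = 2.7640 pm

Final wavelength:
λ' = 45.4 + 2.7640 = 48.1640 pm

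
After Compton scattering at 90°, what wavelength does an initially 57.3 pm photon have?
59.7263 pm

Using the Compton formula: λ' = λ + λ_C(1 − cos θ)

For θ = 90°, cos θ = 0 (exact) = 0.0000, so:
1 − cos 90° = 1 − (0) = 1.0000

Δλ = λ_C × 1.0000 = 2.4263 × 1.0000 = 2.4263 pm

λ' = 57.3 + 2.4263 = 59.7263 pm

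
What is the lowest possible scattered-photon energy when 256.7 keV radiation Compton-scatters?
128.0492 keV (at θ = 180°)

The scattered photon has minimum energy when its wavelength is maximum, i.e., when the Compton shift Δλ = λ_C(1 − cos θ) is maximum. This occurs at θ = 180° (backscattering), giving Δλ_max = 2λ_C = 4.8526 pm.

Initial wavelength: λ₀ = hc/E₀ = 4.8299 pm
Maximum final wavelength: λ'_max = λ₀ + 2λ_C = 4.8299 + 4.8526 = 9.6825 pm
Minimum final energy: E'_min = hc/λ'_max = 128.0492 keV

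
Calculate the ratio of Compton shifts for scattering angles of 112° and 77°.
112° produces the larger shift by a factor of 1.774

Calculate both shifts using Δλ = λ_C(1 - cos θ):

For θ₁ = 77°:
Δλ₁ = 2.4263 × (1 - cos(77°))
Δλ₁ = 2.4263 × 0.7750
Δλ₁ = 1.8805 pm

For θ₂ = 112°:
Δλ₂ = 2.4263 × (1 - cos(112°))
Δλ₂ = 2.4263 × 1.3746
Δλ₂ = 3.3352 pm

The 112° angle produces the larger shift.
Ratio: 3.3352/1.8805 = 1.774

(Intermediate values are shown rounded; full precision is carried through to the final answer.)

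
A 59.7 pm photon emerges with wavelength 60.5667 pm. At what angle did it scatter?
50.00°

First find the wavelength shift:
Δλ = λ' - λ = 60.5667 - 59.7 = 0.8667 pm

Using Δλ = λ_C(1 - cos θ), with λ_C = h/(m_e·c) ≈ 2.42631024 pm:
cos θ = 1 - Δλ/λ_C
cos θ = 1 - 0.8667/2.42631024
cos θ = 0.642791

θ = arccos(0.642791)
θ = 50.00°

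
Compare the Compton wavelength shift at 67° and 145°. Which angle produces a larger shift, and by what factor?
145° produces the larger shift by a factor of 2.986

Calculate both shifts using Δλ = λ_C(1 - cos θ):

For θ₁ = 67°:
Δλ₁ = 2.4263 × (1 - cos(67°))
Δλ₁ = 2.4263 × 0.6093
Δλ₁ = 1.4783 pm

For θ₂ = 145°:
Δλ₂ = 2.4263 × (1 - cos(145°))
Δλ₂ = 2.4263 × 1.8192
Δλ₂ = 4.4138 pm

The 145° angle produces the larger shift.
Ratio: 4.4138/1.4783 = 2.986

(Intermediate values are shown rounded; full precision is carried through to the final answer.)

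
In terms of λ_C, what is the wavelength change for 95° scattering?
1.0872 λ_C

The Compton shift formula is:
Δλ = λ_C(1 - cos θ)

Dividing both sides by λ_C:
Δλ/λ_C = 1 - cos θ

For θ = 95°:
Δλ/λ_C = 1 - cos(95°)
Δλ/λ_C = 1 - -0.0872
Δλ/λ_C = 1.0872

This means the shift is 1.0872 × λ_C = 2.6378 pm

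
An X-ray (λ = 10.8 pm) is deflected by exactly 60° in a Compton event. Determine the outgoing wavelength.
12.0132 pm

Using the Compton formula: λ' = λ + λ_C(1 − cos θ)

For θ = 60°, cos θ = 1/2 (exact) = 0.5000, so:
1 − cos 60° = 1 − (1/2) = 0.5000

Δλ = λ_C × 0.5000 = 2.4263 × 0.5000 = 1.2132 pm

λ' = 10.8 + 1.2132 = 12.0132 pm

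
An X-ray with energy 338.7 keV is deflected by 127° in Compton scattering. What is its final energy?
164.2808 keV

First convert energy to wavelength:
λ = hc/E, with hc ≈ 1239.842 keV·pm (i.e. 1239.842 eV·nm)

For E = 338.7 keV = 338700 eV:
λ = 1239.842 keV·pm / 338.7 keV
λ = 3.6606 pm

Calculate the Compton shift:
Δλ = λ_C(1 - cos(127°)) = 2.4263 × 1.6018
Δλ = 3.8865 pm

Final wavelength:
λ' = 3.6606 + 3.8865 = 7.5471 pm

Final energy:
E' = hc/λ' = 1239.842 / 7.5471 = 164.2808 keV

(Intermediate values are shown rounded; full precision is carried through to the final answer.)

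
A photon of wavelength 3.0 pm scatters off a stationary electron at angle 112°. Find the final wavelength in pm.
6.3352 pm

Using the Compton scattering formula:
λ' = λ + Δλ = λ + λ_C(1 - cos θ)

Given:
- Initial wavelength λ = 3.0 pm
- Scattering angle θ = 112°
- Compton wavelength λ_C ≈ 2.4263 pm

Calculate the shift:
Δλ = 2.4263 × (1 - cos(112°))
Δλ = 2.4263 × 1.3746
Δλ = 3.3352 pm

Final wavelength:
λ' = 3.0 + 3.3352 = 6.3352 pm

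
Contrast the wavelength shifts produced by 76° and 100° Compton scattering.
100° produces the larger shift by a factor of 1.548

Calculate both shifts using Δλ = λ_C(1 - cos θ):

For θ₁ = 76°:
Δλ₁ = 2.4263 × (1 - cos(76°))
Δλ₁ = 2.4263 × 0.7581
Δλ₁ = 1.8393 pm

For θ₂ = 100°:
Δλ₂ = 2.4263 × (1 - cos(100°))
Δλ₂ = 2.4263 × 1.1736
Δλ₂ = 2.8476 pm

The 100° angle produces the larger shift.
Ratio: 2.8476/1.8393 = 1.548

(Intermediate values are shown rounded; full precision is carried through to the final answer.)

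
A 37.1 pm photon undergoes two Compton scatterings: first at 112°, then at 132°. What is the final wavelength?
44.4851 pm

Apply Compton shift twice:

First scattering at θ₁ = 112°:
Δλ₁ = λ_C(1 - cos(112°))
Δλ₁ = 2.4263 × 1.3746
Δλ₁ = 3.3352 pm

After first scattering:
λ₁ = 37.1 + 3.3352 = 40.4352 pm

Second scattering at θ₂ = 132°:
Δλ₂ = λ_C(1 - cos(132°))
Δλ₂ = 2.4263 × 1.6691
Δλ₂ = 4.0498 pm

Final wavelength:
λ₂ = 40.4352 + 4.0498 = 44.4851 pm

Total shift: Δλ_total = 3.3352 + 4.0498 = 7.3851 pm

(Intermediate values are shown rounded; full precision is carried through to the final answer.)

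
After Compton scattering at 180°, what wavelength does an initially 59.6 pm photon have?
64.4526 pm

Using the Compton formula: λ' = λ + λ_C(1 − cos θ)

For θ = 180°, cos θ = -1 (exact) = -1.0000, so:
1 − cos 180° = 1 − (-1) = 2.0000

Δλ = λ_C × 2.0000 = 2.4263 × 2.0000 = 4.8526 pm

λ' = 59.6 + 4.8526 = 64.4526 pm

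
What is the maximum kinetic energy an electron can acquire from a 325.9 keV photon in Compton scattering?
182.6813 keV

Maximum energy transfer occurs at θ = 180° (backscattering).

Initial photon: E₀ = 325.9 keV → λ₀ = 3.8044 pm

Maximum Compton shift (at 180°):
Δλ_max = 2λ_C = 2 × 2.4263 = 4.8526 pm

Final wavelength:
λ' = 3.8044 + 4.8526 = 8.6570 pm

Minimum photon energy (maximum energy to electron):
E'_min = hc/λ' = 143.2187 keV

Maximum electron kinetic energy:
K_max = E₀ - E'_min = 325.9000 - 143.2187 = 182.6813 keV

(Intermediate values are shown rounded; full precision is carried through to the final answer.)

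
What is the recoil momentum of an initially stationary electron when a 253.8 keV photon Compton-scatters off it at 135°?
1.9459e-22 kg·m/s

The electron is initially at rest, so by conservation of momentum:
p⃗_e = p⃗₀ − p⃗'  (incident photon momentum minus scattered photon momentum)

Photon momentum magnitudes (p = h/λ = E/c):
λ₀ = hc/E₀ = 4.8851 pm → p₀ = h/λ₀ = 1.3564e-22 kg·m/s
Δλ = λ_C(1 − cos 135°) = 4.1420 pm
λ' = 9.0271 pm → p' = h/λ' = 7.3402e-23 kg·m/s

The scattered photon makes angle θ = 135° with the incident direction, so by the law of cosines:
|p⃗_e|² = p₀² + p'² − 2p₀p'cos θ
|p⃗_e|² = (1.3564e-22)² + (7.3402e-23)² − 2·1.3564e-22·7.3402e-23·cos(135°)
|p⃗_e| = 1.9459e-22 kg·m/s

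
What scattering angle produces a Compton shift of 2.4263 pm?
90.00°

From the Compton formula Δλ = λ_C(1 - cos θ), we can solve for θ:

cos θ = 1 - Δλ/λ_C

Given:
- Δλ = 2.4263 pm
- λ_C = h/(m_e·c) ≈ 2.42631024 pm

cos θ = 1 - 2.4263/2.42631024
cos θ = 1 - 0.999996
cos θ = 0.000004

θ = arccos(0.000004)
θ = 90.00°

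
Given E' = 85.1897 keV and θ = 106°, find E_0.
108.2000 keV

Convert final energy to wavelength (hc ≈ 1239.842 keV·pm):
λ' = hc/E' = 1239.842 / 85.1897 = 14.5539 pm

Calculate the Compton shift:
Δλ = λ_C(1 - cos(106°))
Δλ = 2.4263 × (1 - cos(106°))
Δλ = 3.0951 pm

Initial wavelength:
λ = λ' - Δλ = 14.5539 - 3.0951 = 11.4588 pm

Initial energy:
E = hc/λ = 1239.842 / 11.4588 = 108.2000 keV

(Intermediate values are shown rounded; full precision is carried through to the final answer.)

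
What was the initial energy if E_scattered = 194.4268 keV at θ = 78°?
278.2999 keV

Convert final energy to wavelength (hc ≈ 1239.842 keV·pm):
λ' = hc/E' = 1239.842 / 194.4268 = 6.3769 pm

Calculate the Compton shift:
Δλ = λ_C(1 - cos(78°))
Δλ = 2.4263 × (1 - cos(78°))
Δλ = 1.9219 pm

Initial wavelength:
λ = λ' - Δλ = 6.3769 - 1.9219 = 4.4551 pm

Initial energy:
E = hc/λ = 1239.842 / 4.4551 = 278.2999 keV

(Intermediate values are shown rounded; full precision is carried through to the final answer.)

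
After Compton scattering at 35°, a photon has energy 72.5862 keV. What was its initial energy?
74.5000 keV

Convert final energy to wavelength (hc ≈ 1239.842 keV·pm):
λ' = hc/E' = 1239.842 / 72.5862 = 17.0810 pm

Calculate the Compton shift:
Δλ = λ_C(1 - cos(35°))
Δλ = 2.4263 × (1 - cos(35°))
Δλ = 0.4388 pm

Initial wavelength:
λ = λ' - Δλ = 17.0810 - 0.4388 = 16.6422 pm

Initial energy:
E = hc/λ = 1239.842 / 16.6422 = 74.5000 keV

(Intermediate values are shown rounded; full precision is carried through to the final answer.)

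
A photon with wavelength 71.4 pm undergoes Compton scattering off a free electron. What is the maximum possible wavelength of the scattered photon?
76.2526 pm (at θ = 180°)

The Compton shift is Δλ = λ_C(1 − cos θ).

Since cos θ ranges from −1 to 1, the factor (1 − cos θ) ranges from 0 to 2; the maximum shift occurs at θ = 180° (backscattering):
Δλ_max = 2λ_C = 2 × 2.4263 pm = 4.8526 pm

Maximum scattered wavelength:
λ'_max = λ₀ + Δλ_max = 71.4 + 4.8526 = 76.2526 pm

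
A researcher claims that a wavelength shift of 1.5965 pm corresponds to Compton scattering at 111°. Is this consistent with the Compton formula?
No, inconsistent

Calculate the expected shift for θ = 111°:

Δλ_expected = λ_C(1 - cos(111°))
Δλ_expected = 2.4263 × (1 - cos(111°))
Δλ_expected = 2.4263 × 1.3584
Δλ_expected = 3.2958 pm

Given shift: 1.5965 pm
Expected shift: 3.2958 pm
Difference: 1.6994 pm

The values do not match. The given shift corresponds to θ ≈ 70.0°, not 111°.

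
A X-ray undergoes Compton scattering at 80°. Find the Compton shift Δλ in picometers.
2.0050 pm

Using the Compton scattering formula:
Δλ = λ_C(1 - cos θ)

where λ_C = h/(m_e·c) ≈ 2.4263 pm is the Compton wavelength of an electron.

For θ = 80°:
cos(80°) = 0.1736
1 - cos(80°) = 0.8264

Δλ = 2.4263 × 0.8264
Δλ = 2.0050 pm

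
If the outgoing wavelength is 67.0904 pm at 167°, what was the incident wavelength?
62.3000 pm

From λ' = λ + Δλ, we have λ = λ' - Δλ

First calculate the Compton shift:
Δλ = λ_C(1 - cos θ)
Δλ = 2.4263 × (1 - cos(167°))
Δλ = 2.4263 × 1.9744
Δλ = 4.7904 pm

Initial wavelength:
λ = λ' - Δλ
λ = 67.0904 - 4.7904
λ = 62.3000 pm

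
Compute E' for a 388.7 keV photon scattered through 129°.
173.5756 keV

First convert energy to wavelength:
λ = hc/E, with hc ≈ 1239.842 keV·pm (i.e. 1239.842 eV·nm)

For E = 388.7 keV = 388700 eV:
λ = 1239.842 keV·pm / 388.7 keV
λ = 3.1897 pm

Calculate the Compton shift:
Δλ = λ_C(1 - cos(129°)) = 2.4263 × 1.6293
Δλ = 3.9532 pm

Final wavelength:
λ' = 3.1897 + 3.9532 = 7.1430 pm

Final energy:
E' = hc/λ' = 1239.842 / 7.1430 = 173.5756 keV

(Intermediate values are shown rounded; full precision is carried through to the final answer.)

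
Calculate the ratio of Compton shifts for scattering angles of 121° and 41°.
121° produces the larger shift by a factor of 6.177

Calculate both shifts using Δλ = λ_C(1 - cos θ):

For θ₁ = 41°:
Δλ₁ = 2.4263 × (1 - cos(41°))
Δλ₁ = 2.4263 × 0.2453
Δλ₁ = 0.5952 pm

For θ₂ = 121°:
Δλ₂ = 2.4263 × (1 - cos(121°))
Δλ₂ = 2.4263 × 1.5150
Δλ₂ = 3.6760 pm

The 121° angle produces the larger shift.
Ratio: 3.6760/0.5952 = 6.177

(Intermediate values are shown rounded; full precision is carried through to the final answer.)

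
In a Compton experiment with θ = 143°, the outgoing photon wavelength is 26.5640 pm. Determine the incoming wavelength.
22.2000 pm

From λ' = λ + Δλ, we have λ = λ' - Δλ

First calculate the Compton shift:
Δλ = λ_C(1 - cos θ)
Δλ = 2.4263 × (1 - cos(143°))
Δλ = 2.4263 × 1.7986
Δλ = 4.3640 pm

Initial wavelength:
λ = λ' - Δλ
λ = 26.5640 - 4.3640
λ = 22.2000 pm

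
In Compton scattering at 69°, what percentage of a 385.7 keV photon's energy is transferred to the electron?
0.3263 (or 32.63%)

Calculate initial and final photon energies:

Initial: E₀ = 385.7 keV → λ₀ = 3.2145 pm
Compton shift: Δλ = 1.5568 pm
Final wavelength: λ' = 4.7713 pm
Final energy: E' = 259.8529 keV

Fractional energy loss:
(E₀ - E')/E₀ = (385.7000 - 259.8529)/385.7000
= 125.8471/385.7000
= 0.3263
= 32.63%

(Intermediate values are shown rounded; full precision is carried through to the final answer.)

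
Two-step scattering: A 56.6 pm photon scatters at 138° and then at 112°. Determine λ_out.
64.1646 pm

Apply Compton shift twice:

First scattering at θ₁ = 138°:
Δλ₁ = λ_C(1 - cos(138°))
Δλ₁ = 2.4263 × 1.7431
Δλ₁ = 4.2294 pm

After first scattering:
λ₁ = 56.6 + 4.2294 = 60.8294 pm

Second scattering at θ₂ = 112°:
Δλ₂ = λ_C(1 - cos(112°))
Δλ₂ = 2.4263 × 1.3746
Δλ₂ = 3.3352 pm

Final wavelength:
λ₂ = 60.8294 + 3.3352 = 64.1646 pm

Total shift: Δλ_total = 4.2294 + 3.3352 = 7.5646 pm

(Intermediate values are shown rounded; full precision is carried through to the final answer.)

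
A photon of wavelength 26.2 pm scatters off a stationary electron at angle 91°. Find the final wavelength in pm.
28.6687 pm

Using the Compton scattering formula:
λ' = λ + Δλ = λ + λ_C(1 - cos θ)

Given:
- Initial wavelength λ = 26.2 pm
- Scattering angle θ = 91°
- Compton wavelength λ_C ≈ 2.4263 pm

Calculate the shift:
Δλ = 2.4263 × (1 - cos(91°))
Δλ = 2.4263 × 1.0175
Δλ = 2.4687 pm

Final wavelength:
λ' = 26.2 + 2.4687 = 28.6687 pm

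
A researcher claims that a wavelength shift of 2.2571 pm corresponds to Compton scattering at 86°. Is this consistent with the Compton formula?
Yes, consistent

Calculate the expected shift for θ = 86°:

Δλ_expected = λ_C(1 - cos(86°))
Δλ_expected = 2.4263 × (1 - cos(86°))
Δλ_expected = 2.4263 × 0.9302
Δλ_expected = 2.2571 pm

Given shift: 2.2571 pm
Expected shift: 2.2571 pm
Difference: 0.0000 pm

The values match. This is consistent with Compton scattering at the stated angle.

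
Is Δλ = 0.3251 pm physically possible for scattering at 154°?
No, inconsistent

Calculate the expected shift for θ = 154°:

Δλ_expected = λ_C(1 - cos(154°))
Δλ_expected = 2.4263 × (1 - cos(154°))
Δλ_expected = 2.4263 × 1.8988
Δλ_expected = 4.6071 pm

Given shift: 0.3251 pm
Expected shift: 4.6071 pm
Difference: 4.2820 pm

The values do not match. The given shift corresponds to θ ≈ 30.0°, not 154°.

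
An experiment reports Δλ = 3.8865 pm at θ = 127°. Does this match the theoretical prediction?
Yes, consistent

Calculate the expected shift for θ = 127°:

Δλ_expected = λ_C(1 - cos(127°))
Δλ_expected = 2.4263 × (1 - cos(127°))
Δλ_expected = 2.4263 × 1.6018
Δλ_expected = 3.8865 pm

Given shift: 3.8865 pm
Expected shift: 3.8865 pm
Difference: 0.0000 pm

The values match. This is consistent with Compton scattering at the stated angle.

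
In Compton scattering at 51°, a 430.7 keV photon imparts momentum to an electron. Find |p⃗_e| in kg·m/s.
1.8147e-22 kg·m/s

The electron is initially at rest, so by conservation of momentum:
p⃗_e = p⃗₀ − p⃗'  (incident photon momentum minus scattered photon momentum)

Photon momentum magnitudes (p = h/λ = E/c):
λ₀ = hc/E₀ = 2.8787 pm → p₀ = h/λ₀ = 2.3018e-22 kg·m/s
Δλ = λ_C(1 − cos 51°) = 0.8994 pm
λ' = 3.7781 pm → p' = h/λ' = 1.7538e-22 kg·m/s

The scattered photon makes angle θ = 51° with the incident direction, so by the law of cosines:
|p⃗_e|² = p₀² + p'² − 2p₀p'cos θ
|p⃗_e|² = (2.3018e-22)² + (1.7538e-22)² − 2·2.3018e-22·1.7538e-22·cos(51°)
|p⃗_e| = 1.8147e-22 kg·m/s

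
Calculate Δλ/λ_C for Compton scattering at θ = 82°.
0.8608 λ_C

The Compton shift formula is:
Δλ = λ_C(1 - cos θ)

Dividing both sides by λ_C:
Δλ/λ_C = 1 - cos θ

For θ = 82°:
Δλ/λ_C = 1 - cos(82°)
Δλ/λ_C = 1 - 0.1392
Δλ/λ_C = 0.8608

This means the shift is 0.8608 × λ_C = 2.0886 pm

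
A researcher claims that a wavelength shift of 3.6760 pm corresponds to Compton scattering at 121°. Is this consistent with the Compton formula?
Yes, consistent

Calculate the expected shift for θ = 121°:

Δλ_expected = λ_C(1 - cos(121°))
Δλ_expected = 2.4263 × (1 - cos(121°))
Δλ_expected = 2.4263 × 1.5150
Δλ_expected = 3.6760 pm

Given shift: 3.6760 pm
Expected shift: 3.6760 pm
Difference: 0.0000 pm

The values match. This is consistent with Compton scattering at the stated angle.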